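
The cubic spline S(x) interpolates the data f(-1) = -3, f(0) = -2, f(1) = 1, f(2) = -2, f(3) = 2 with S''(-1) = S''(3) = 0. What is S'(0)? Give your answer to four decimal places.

With M_i denoting the second derivative at x_i, h_i = 1, 1, 1, 1, and Δ_i = (y_(i+1) − y_i)/h_i = 1, 3, -3, 4:
  1·M_0 + 4·M_1 + 1·M_2 = 6(Δ_1 - Δ_0) = 12
  1·M_1 + 4·M_2 + 1·M_3 = 6(Δ_2 - Δ_1) = -36
  1·M_2 + 4·M_3 + 1·M_4 = 6(Δ_3 - Δ_2) = 42
Natural end conditions: M_0 = M_4 = 0.
Solving: M_0 = 0, M_1 = 183/28, M_2 = -99/7, M_3 = 393/28, M_4 = 0.
On [0, 1], S'(x) = b_1 + 2c_1·x + 3d_1·x² with b_1 = Δ_1 - h_1(2M_1 + M_2)/6 = 89/28, c_1 = M_1/2 = 183/56, d_1 = (M_2 - M_1)/(6h_1) = -193/56. So S'(0) = 89/28.

3.1786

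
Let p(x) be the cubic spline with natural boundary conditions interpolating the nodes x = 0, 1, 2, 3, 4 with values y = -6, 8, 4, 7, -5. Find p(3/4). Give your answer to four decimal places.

6.3340

Put σ_i = p'' at the i-th knot. Here h = (1, 1, 1, 1) and Δ = (14, -4, 3, -12), so the interior equations h_(i-1)·σ_(i-1) + 2(h_(i-1)+h_i)·σ_i + h_i·σ_(i+1) = 6(Δ_i − Δ_(i-1)) read
  1·σ_0 + 4·σ_1 + 1·σ_2 = 6(Δ_1 - Δ_0) = -108
  1·σ_1 + 4·σ_2 + 1·σ_3 = 6(Δ_2 - Δ_1) = 42
  1·σ_2 + 4·σ_3 + 1·σ_4 = 6(Δ_3 - Δ_2) = -90
Natural end conditions: σ_0 = σ_4 = 0.
Forward elimination and back-substitution give σ_0 = 0, σ_1 = -939/28, σ_2 = 183/7, σ_3 = -813/28, σ_4 = 0.
On [0, 1], p(x) = -6 + 1097/56·x + 0·x² - 313/56·x³.
With x = 3/4: p(3/4) = 3243/512.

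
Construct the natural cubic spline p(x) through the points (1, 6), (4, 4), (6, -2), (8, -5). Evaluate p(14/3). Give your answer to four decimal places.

2.1157

Write M_i for p''(x_i). With h_i = 3, 2, 2 and divided differences Δ_i = -2/3, -3, -3/2, the continuity of p' gives the tridiagonal system
  3·M_0 + 10·M_1 + 2·M_2 = 6(Δ_1 - Δ_0) = -14
  2·M_1 + 8·M_2 + 2·M_3 = 6(Δ_2 - Δ_1) = 9
Natural end conditions: M_0 = M_3 = 0.
Solving the tridiagonal system: M_0 = 0, M_1 = -65/38, M_2 = 59/38, M_3 = 0.
On [4, 6], p(x) = 4 - 271/114·(x - 4) - 65/76·(x - 4)² + 31/114·(x - 4)³.
With (x - 4) = 2/3: p(14/3) = 3256/1539.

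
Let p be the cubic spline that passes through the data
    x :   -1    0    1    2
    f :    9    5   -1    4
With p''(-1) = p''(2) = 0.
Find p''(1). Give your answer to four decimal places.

18.4000

Put M_i = p'' at the i-th knot. Here h = (1, 1, 1) and Δ = (-4, -6, 5), so the interior equations h_(i-1)·M_(i-1) + 2(h_(i-1)+h_i)·M_i + h_i·M_(i+1) = 6(Δ_i − Δ_(i-1)) read
  1·M_0 + 4·M_1 + 1·M_2 = 6(Δ_1 - Δ_0) = -12
  1·M_1 + 4·M_2 + 1·M_3 = 6(Δ_2 - Δ_1) = 66
Natural end conditions: M_0 = M_3 = 0.
Solving: M_0 = 0, M_1 = -38/5, M_2 = 92/5, M_3 = 0.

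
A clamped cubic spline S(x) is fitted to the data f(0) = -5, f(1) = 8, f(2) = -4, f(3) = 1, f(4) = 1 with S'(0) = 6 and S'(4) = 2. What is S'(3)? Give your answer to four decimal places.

4.9286

Put σ_i = S'' at the i-th knot. Here h = (1, 1, 1, 1) and Δ = (13, -12, 5, 0), so the interior equations h_(i-1)·σ_(i-1) + 2(h_(i-1)+h_i)·σ_i + h_i·σ_(i+1) = 6(Δ_i − Δ_(i-1)) read
  1·σ_0 + 4·σ_1 + 1·σ_2 = 6(Δ_1 - Δ_0) = -150
  1·σ_1 + 4·σ_2 + 1·σ_3 = 6(Δ_2 - Δ_1) = 102
  1·σ_2 + 4·σ_3 + 1·σ_4 = 6(Δ_3 - Δ_2) = -30
Clamped end conditions give two more equations: 2h_0·σ_0 + h_0·σ_1 = 6(Δ_0 - S'(0)) = 42 and h_3·σ_3 + 2h_3·σ_4 = 6(S'(4) - Δ_3) = 12.
Solving: σ_0 = 365/7, σ_1 = -436/7, σ_2 = 47, σ_3 = -166/7, σ_4 = 125/7.
On [3, 4], S'(x) = b_3 + 2c_3·(x - 3) + 3d_3·(x - 3)² with b_3 = Δ_3 - h_3(2σ_3 + σ_4)/6 = 69/14, c_3 = σ_3/2 = -83/7, d_3 = (σ_4 - σ_3)/(6h_3) = 97/14. So S'(3) = 69/14.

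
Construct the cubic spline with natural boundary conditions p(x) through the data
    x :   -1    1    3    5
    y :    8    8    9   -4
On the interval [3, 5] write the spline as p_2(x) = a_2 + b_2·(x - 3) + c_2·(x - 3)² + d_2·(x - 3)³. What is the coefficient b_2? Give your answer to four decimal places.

-2.7000

Write σ_i for p''(x_i). With h_i = 2, 2, 2 and divided differences Δ_i = 0, 1/2, -13/2, the continuity of p' gives the tridiagonal system
  2·σ_0 + 8·σ_1 + 2·σ_2 = 6(Δ_1 - Δ_0) = 3
  2·σ_1 + 8·σ_2 + 2·σ_3 = 6(Δ_2 - Δ_1) = -42
Natural end conditions: σ_0 = σ_3 = 0.
Forward elimination and back-substitution give σ_0 = 0, σ_1 = 9/5, σ_2 = -57/10, σ_3 = 0.
On [3, 5], with p_2(x) = a_2 + b_2·(x - 3) + c_2·(x - 3)² + d_2·(x - 3)³: c_2 = σ_2/2 = -57/20, d_2 = (σ_3 - σ_2)/(6h_2) = 19/40, b_2 = Δ_2 - h_2(2σ_2 + σ_3)/6 = -27/10.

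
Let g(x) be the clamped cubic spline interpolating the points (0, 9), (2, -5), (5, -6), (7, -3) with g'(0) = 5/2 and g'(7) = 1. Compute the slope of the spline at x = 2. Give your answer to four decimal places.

-7.7292

Write m_i for g''(x_i). With h_i = 2, 3, 2 and divided differences Δ_i = -7, -1/3, 3/2, the continuity of g' gives the tridiagonal system
  2·m_0 + 10·m_1 + 3·m_2 = 6(Δ_1 - Δ_0) = 40
  3·m_1 + 10·m_2 + 2·m_3 = 6(Δ_2 - Δ_1) = 11
Clamped end conditions give two more equations: 2h_0·m_0 + h_0·m_1 = 6(Δ_0 - g'(0)) = -57 and h_2·m_2 + 2h_2·m_3 = 6(g'(7) - Δ_2) = -3.
Solving the tridiagonal system: m_0 = -877/48, m_1 = 193/24, m_2 = -31/24, m_3 = -5/48.
On [2, 5], g'(x) = b_1 + 2c_1·(x - 2) + 3d_1·(x - 2)² with b_1 = Δ_1 - h_1(2m_1 + m_2)/6 = -371/48, c_1 = m_1/2 = 193/48, d_1 = (m_2 - m_1)/(6h_1) = -14/27. So g'(2) = -371/48.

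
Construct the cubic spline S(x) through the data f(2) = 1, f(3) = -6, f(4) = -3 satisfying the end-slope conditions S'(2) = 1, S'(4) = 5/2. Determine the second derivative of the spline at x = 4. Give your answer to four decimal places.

-15.7500

With M_i denoting the second derivative at x_i, h_i = 1, 1, and Δ_i = (y_(i+1) − y_i)/h_i = -7, 3:
  1·M_0 + 4·M_1 + 1·M_2 = 6(Δ_1 - Δ_0) = 60
Clamped end conditions give two more equations: 2h_0·M_0 + h_0·M_1 = 6(Δ_0 - S'(2)) = -48 and h_1·M_1 + 2h_1·M_2 = 6(S'(4) - Δ_1) = -3.
Forward elimination and back-substitution give M_0 = -153/4, M_1 = 57/2, M_2 = -63/4.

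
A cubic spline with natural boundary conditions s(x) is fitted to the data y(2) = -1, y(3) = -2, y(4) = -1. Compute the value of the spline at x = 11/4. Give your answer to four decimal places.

Put M_i = s'' at the i-th knot. Here h = (1, 1) and Δ = (-1, 1), so the interior equations h_(i-1)·M_(i-1) + 2(h_(i-1)+h_i)·M_i + h_i·M_(i+1) = 6(Δ_i − Δ_(i-1)) read
  1·M_0 + 4·M_1 + 1·M_2 = 6(Δ_1 - Δ_0) = 12
Natural end conditions: M_0 = M_2 = 0.
Solving: M_0 = 0, M_1 = 3, M_2 = 0.
On [2, 3], s(x) = -1 - 3/2·(x - 2) + 0·(x - 2)² + 1/2·(x - 2)³.
With (x - 2) = 3/4: s(11/4) = -245/128.

-1.9141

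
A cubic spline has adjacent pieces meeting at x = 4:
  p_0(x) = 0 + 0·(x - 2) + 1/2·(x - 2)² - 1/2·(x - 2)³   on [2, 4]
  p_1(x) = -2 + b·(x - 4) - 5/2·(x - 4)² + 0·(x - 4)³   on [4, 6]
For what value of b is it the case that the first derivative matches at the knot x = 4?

-4

p_0'(x) = 0 + 1·(x - 2) - 3/2·(x - 2)², so p_0'(4) = -4. On the right, p_1'(4) = b, so b = -4.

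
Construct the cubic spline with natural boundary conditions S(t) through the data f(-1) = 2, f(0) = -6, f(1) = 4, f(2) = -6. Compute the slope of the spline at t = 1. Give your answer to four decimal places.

3.0667

With M_i denoting the second derivative at x_i, h_i = 1, 1, 1, and Δ_i = (y_(i+1) − y_i)/h_i = -8, 10, -10:
  1·M_0 + 4·M_1 + 1·M_2 = 6(Δ_1 - Δ_0) = 108
  1·M_1 + 4·M_2 + 1·M_3 = 6(Δ_2 - Δ_1) = -120
Natural end conditions: M_0 = M_3 = 0.
Solving the tridiagonal system: M_0 = 0, M_1 = 184/5, M_2 = -196/5, M_3 = 0.
On [1, 2], S'(t) = b_2 + 2c_2·(t - 1) + 3d_2·(t - 1)² with b_2 = Δ_2 - h_2(2M_2 + M_3)/6 = 46/15, c_2 = M_2/2 = -98/5, d_2 = (M_3 - M_2)/(6h_2) = 98/15. So S'(1) = 46/15.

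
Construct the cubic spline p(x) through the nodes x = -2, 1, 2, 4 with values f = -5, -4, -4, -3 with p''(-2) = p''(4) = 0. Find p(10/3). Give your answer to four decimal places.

Put M_i = p'' at the i-th knot. Here h = (3, 1, 2) and Δ = (1/3, 0, 1/2), so the interior equations h_(i-1)·M_(i-1) + 2(h_(i-1)+h_i)·M_i + h_i·M_(i+1) = 6(Δ_i − Δ_(i-1)) read
  3·M_0 + 8·M_1 + 1·M_2 = 6(Δ_1 - Δ_0) = -2
  1·M_1 + 6·M_2 + 2·M_3 = 6(Δ_2 - Δ_1) = 3
Natural end conditions: M_0 = M_3 = 0.
Solving: M_0 = 0, M_1 = -15/47, M_2 = 26/47, M_3 = 0.
On [2, 4], p(x) = -4 + 37/282·(x - 2) + 13/47·(x - 2)² - 13/282·(x - 2)³.
With (x - 2) = 4/3: p(10/3) = -13106/3807.

-3.4426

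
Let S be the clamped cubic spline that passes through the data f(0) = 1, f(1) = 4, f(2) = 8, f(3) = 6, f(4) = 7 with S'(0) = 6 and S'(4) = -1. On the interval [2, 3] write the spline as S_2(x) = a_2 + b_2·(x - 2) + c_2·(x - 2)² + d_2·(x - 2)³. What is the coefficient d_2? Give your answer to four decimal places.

With M_i denoting the second derivative at x_i, h_i = 1, 1, 1, 1, and Δ_i = (y_(i+1) − y_i)/h_i = 3, 4, -2, 1:
  1·M_0 + 4·M_1 + 1·M_2 = 6(Δ_1 - Δ_0) = 6
  1·M_1 + 4·M_2 + 1·M_3 = 6(Δ_2 - Δ_1) = -36
  1·M_2 + 4·M_3 + 1·M_4 = 6(Δ_3 - Δ_2) = 18
Clamped end conditions give two more equations: 2h_0·M_0 + h_0·M_1 = 6(Δ_0 - S'(0)) = -18 and h_3·M_3 + 2h_3·M_4 = 6(S'(4) - Δ_3) = -12.
Solving: M_0 = -367/28, M_1 = 115/14, M_2 = -55/4, M_3 = 151/14, M_4 = -319/28.
On [2, 3], with S_2(x) = a_2 + b_2·(x - 2) + c_2·(x - 2)² + d_2·(x - 2)³: c_2 = M_2/2 = -55/8, d_2 = (M_3 - M_2)/(6h_2) = 229/56, b_2 = Δ_2 - h_2(2M_2 + M_3)/6 = 11/14.

4.0893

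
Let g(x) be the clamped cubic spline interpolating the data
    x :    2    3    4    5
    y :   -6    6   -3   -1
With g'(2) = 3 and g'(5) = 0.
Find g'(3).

Put m_i = g'' at the i-th knot. Here h = (1, 1, 1) and Δ = (12, -9, 2), so the interior equations h_(i-1)·m_(i-1) + 2(h_(i-1)+h_i)·m_i + h_i·m_(i+1) = 6(Δ_i − Δ_(i-1)) read
  1·m_0 + 4·m_1 + 1·m_2 = 6(Δ_1 - Δ_0) = -126
  1·m_1 + 4·m_2 + 1·m_3 = 6(Δ_2 - Δ_1) = 66
Clamped end conditions give two more equations: 2h_0·m_0 + h_0·m_1 = 6(Δ_0 - g'(2)) = 54 and h_2·m_2 + 2h_2·m_3 = 6(g'(5) - Δ_2) = -12.
Solving: m_0 = 54, m_1 = -54, m_2 = 36, m_3 = -24.
On [3, 4], g'(x) = b_1 + 2c_1·(x - 3) + 3d_1·(x - 3)² with b_1 = Δ_1 - h_1(2m_1 + m_2)/6 = 3, c_1 = m_1/2 = -27, d_1 = (m_2 - m_1)/(6h_1) = 15. So g'(3) = 3.

3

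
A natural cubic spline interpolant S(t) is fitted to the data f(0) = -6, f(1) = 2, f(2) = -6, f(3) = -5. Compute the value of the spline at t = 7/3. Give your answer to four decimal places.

-6.9506

Write σ_i for S''(x_i). With h_i = 1, 1, 1 and divided differences Δ_i = 8, -8, 1, the continuity of S' gives the tridiagonal system
  1·σ_0 + 4·σ_1 + 1·σ_2 = 6(Δ_1 - Δ_0) = -96
  1·σ_1 + 4·σ_2 + 1·σ_3 = 6(Δ_2 - Δ_1) = 54
Natural end conditions: σ_0 = σ_3 = 0.
Solving: σ_0 = 0, σ_1 = -146/5, σ_2 = 104/5, σ_3 = 0.
On [2, 3], S(t) = -6 - 89/15·(t - 2) + 52/5·(t - 2)² - 52/15·(t - 2)³.
With (t - 2) = 1/3: S(7/3) = -563/81.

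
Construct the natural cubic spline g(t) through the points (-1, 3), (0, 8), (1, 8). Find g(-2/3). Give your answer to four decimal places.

5.0370

With m_i denoting the second derivative at x_i, h_i = 1, 1, and Δ_i = (y_(i+1) − y_i)/h_i = 5, 0:
  1·m_0 + 4·m_1 + 1·m_2 = 6(Δ_1 - Δ_0) = -30
Natural end conditions: m_0 = m_2 = 0.
Forward elimination and back-substitution give m_0 = 0, m_1 = -15/2, m_2 = 0.
On [-1, 0], g(t) = 3 + 25/4·(t + 1) + 0·(t + 1)² - 5/4·(t + 1)³.
With (t + 1) = 1/3: g(-2/3) = 136/27.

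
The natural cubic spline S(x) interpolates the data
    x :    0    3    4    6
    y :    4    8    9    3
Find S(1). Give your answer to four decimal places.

With σ_i denoting the second derivative at x_i, h_i = 3, 1, 2, and Δ_i = (y_(i+1) − y_i)/h_i = 4/3, 1, -3:
  3·σ_0 + 8·σ_1 + 1·σ_2 = 6(Δ_1 - Δ_0) = -2
  1·σ_1 + 6·σ_2 + 2·σ_3 = 6(Δ_2 - Δ_1) = -24
Natural end conditions: σ_0 = σ_3 = 0.
Solving the tridiagonal system: σ_0 = 0, σ_1 = 12/47, σ_2 = -190/47, σ_3 = 0.
On [0, 3], S(x) = 4 + 170/141·x + 0·x² + 2/141·x³.
With x = 1: S(1) = 736/141.

5.2199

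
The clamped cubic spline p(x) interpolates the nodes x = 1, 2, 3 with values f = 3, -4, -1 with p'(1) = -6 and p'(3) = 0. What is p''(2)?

Write m_i for p''(x_i). With h_i = 1, 1 and divided differences Δ_i = -7, 3, the continuity of p' gives the tridiagonal system
  1·m_0 + 4·m_1 + 1·m_2 = 6(Δ_1 - Δ_0) = 60
Clamped end conditions give two more equations: 2h_0·m_0 + h_0·m_1 = 6(Δ_0 - p'(1)) = -6 and h_1·m_1 + 2h_1·m_2 = 6(p'(3) - Δ_1) = -18.
Hence m_0 = -15, m_1 = 24, m_2 = -21.

24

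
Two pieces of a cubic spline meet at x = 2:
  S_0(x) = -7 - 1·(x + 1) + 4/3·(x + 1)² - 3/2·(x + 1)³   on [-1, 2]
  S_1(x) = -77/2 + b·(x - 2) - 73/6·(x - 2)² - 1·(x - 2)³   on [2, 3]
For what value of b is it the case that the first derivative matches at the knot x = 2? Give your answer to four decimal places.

-33.5000

S_0'(x) = -1 + 8/3·(x + 1) - 9/2·(x + 1)², so S_0'(2) = -67/2. On the right, S_1'(2) = b, so b = -67/2.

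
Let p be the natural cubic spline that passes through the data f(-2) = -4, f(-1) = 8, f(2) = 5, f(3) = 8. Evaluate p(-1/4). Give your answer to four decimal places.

With m_i denoting the second derivative at x_i, h_i = 1, 3, 1, and Δ_i = (y_(i+1) − y_i)/h_i = 12, -1, 3:
  1·m_0 + 8·m_1 + 3·m_2 = 6(Δ_1 - Δ_0) = -78
  3·m_1 + 8·m_2 + 1·m_3 = 6(Δ_2 - Δ_1) = 24
Natural end conditions: m_0 = m_3 = 0.
Forward elimination and back-substitution give m_0 = 0, m_1 = -696/55, m_2 = 426/55, m_3 = 0.
On [-1, 2], p(x) = 8 + 428/55·(x + 1) - 348/55·(x + 1)² + 17/15·(x + 1)³.
With (x + 1) = 3/4: p(-1/4) = 37859/3520.

10.7554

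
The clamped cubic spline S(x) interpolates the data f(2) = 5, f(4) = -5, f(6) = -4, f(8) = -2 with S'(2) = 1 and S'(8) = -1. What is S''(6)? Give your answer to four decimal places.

Write M_i for S''(x_i). With h_i = 2, 2, 2 and divided differences Δ_i = -5, 1/2, 1, the continuity of S' gives the tridiagonal system
  2·M_0 + 8·M_1 + 2·M_2 = 6(Δ_1 - Δ_0) = 33
  2·M_1 + 8·M_2 + 2·M_3 = 6(Δ_2 - Δ_1) = 3
Clamped end conditions give two more equations: 2h_0·M_0 + h_0·M_1 = 6(Δ_0 - S'(2)) = -36 and h_2·M_2 + 2h_2·M_3 = 6(S'(8) - Δ_2) = -12.
Hence M_0 = -383/30, M_1 = 113/15, M_2 = -13/15, M_3 = -77/30.

-0.8667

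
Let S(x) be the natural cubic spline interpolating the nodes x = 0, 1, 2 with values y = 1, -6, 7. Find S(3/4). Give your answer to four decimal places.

-5.8906

With M_i denoting the second derivative at x_i, h_i = 1, 1, and Δ_i = (y_(i+1) − y_i)/h_i = -7, 13:
  1·M_0 + 4·M_1 + 1·M_2 = 6(Δ_1 - Δ_0) = 120
Natural end conditions: M_0 = M_2 = 0.
Hence M_0 = 0, M_1 = 30, M_2 = 0.
On [0, 1], S(x) = 1 - 12·x + 0·x² + 5·x³.
With x = 3/4: S(3/4) = -377/64.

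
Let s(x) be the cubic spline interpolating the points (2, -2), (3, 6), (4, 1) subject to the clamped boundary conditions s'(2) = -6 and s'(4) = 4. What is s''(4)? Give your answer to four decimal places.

With M_i denoting the second derivative at x_i, h_i = 1, 1, and Δ_i = (y_(i+1) − y_i)/h_i = 8, -5:
  1·M_0 + 4·M_1 + 1·M_2 = 6(Δ_1 - Δ_0) = -78
Clamped end conditions give two more equations: 2h_0·M_0 + h_0·M_1 = 6(Δ_0 - s'(2)) = 84 and h_1·M_1 + 2h_1·M_2 = 6(s'(4) - Δ_1) = 54.
Solving: M_0 = 133/2, M_1 = -49, M_2 = 103/2.

51.5000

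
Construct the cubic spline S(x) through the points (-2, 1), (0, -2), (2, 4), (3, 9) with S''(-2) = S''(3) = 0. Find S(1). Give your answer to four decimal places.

-0.0227

With σ_i denoting the second derivative at x_i, h_i = 2, 2, 1, and Δ_i = (y_(i+1) − y_i)/h_i = -3/2, 3, 5:
  2·σ_0 + 8·σ_1 + 2·σ_2 = 6(Δ_1 - Δ_0) = 27
  2·σ_1 + 6·σ_2 + 1·σ_3 = 6(Δ_2 - Δ_1) = 12
Natural end conditions: σ_0 = σ_3 = 0.
Solving: σ_0 = 0, σ_1 = 69/22, σ_2 = 21/22, σ_3 = 0.
On [0, 2], S(x) = -2 + 13/22·x + 69/44·x² - 2/11·x³.
With x = 1: S(1) = -1/44.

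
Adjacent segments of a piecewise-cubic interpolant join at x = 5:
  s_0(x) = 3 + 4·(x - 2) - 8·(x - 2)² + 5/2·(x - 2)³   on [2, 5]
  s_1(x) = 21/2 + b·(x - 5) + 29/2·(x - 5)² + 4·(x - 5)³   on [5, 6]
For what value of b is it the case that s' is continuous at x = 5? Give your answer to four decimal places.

s_0'(x) = 4 - 16·(x - 2) + 15/2·(x - 2)², so s_0'(5) = 47/2. On the right, s_1'(5) = b, so b = 47/2.

23.5000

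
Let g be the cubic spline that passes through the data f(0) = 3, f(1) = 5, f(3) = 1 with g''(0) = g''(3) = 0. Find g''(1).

-4

Write M_i for g''(x_i). With h_i = 1, 2 and divided differences Δ_i = 2, -2, the continuity of g' gives the tridiagonal system
  1·M_0 + 6·M_1 + 2·M_2 = 6(Δ_1 - Δ_0) = -24
Natural end conditions: M_0 = M_2 = 0.
Solving: M_0 = 0, M_1 = -4, M_2 = 0.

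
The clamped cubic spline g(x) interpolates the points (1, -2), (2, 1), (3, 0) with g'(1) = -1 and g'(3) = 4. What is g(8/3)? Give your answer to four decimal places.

Let M_i = g''(x_i). Step sizes h_i = 1, 1; slopes of the chords Δ_i = (y_(i+1) - y_i)/h_i = 3, -1.
  1·M_0 + 4·M_1 + 1·M_2 = 6(Δ_1 - Δ_0) = -24
Clamped end conditions give two more equations: 2h_0·M_0 + h_0·M_1 = 6(Δ_0 - g'(1)) = 24 and h_1·M_1 + 2h_1·M_2 = 6(g'(3) - Δ_1) = 30.
Solving the tridiagonal system: M_0 = 41/2, M_1 = -17, M_2 = 47/2.
On [2, 3], g(x) = 1 + 3/4·(x - 2) - 17/2·(x - 2)² + 27/4·(x - 2)³.
With (x - 2) = 2/3: g(8/3) = -5/18.

-0.2778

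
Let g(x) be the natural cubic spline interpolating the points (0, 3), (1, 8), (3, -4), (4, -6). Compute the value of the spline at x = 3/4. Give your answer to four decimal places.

With m_i denoting the second derivative at x_i, h_i = 1, 2, 1, and Δ_i = (y_(i+1) − y_i)/h_i = 5, -6, -2:
  1·m_0 + 6·m_1 + 2·m_2 = 6(Δ_1 - Δ_0) = -66
  2·m_1 + 6·m_2 + 1·m_3 = 6(Δ_2 - Δ_1) = 24
Natural end conditions: m_0 = m_3 = 0.
Solving: m_0 = 0, m_1 = -111/8, m_2 = 69/8, m_3 = 0.
On [0, 1], g(x) = 3 + 117/16·x + 0·x² - 37/16·x³.
With x = 3/4: g(3/4) = 7689/1024.

7.5088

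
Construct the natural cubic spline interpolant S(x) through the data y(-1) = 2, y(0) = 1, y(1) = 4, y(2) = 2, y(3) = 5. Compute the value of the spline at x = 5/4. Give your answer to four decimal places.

With m_i denoting the second derivative at x_i, h_i = 1, 1, 1, 1, and Δ_i = (y_(i+1) − y_i)/h_i = -1, 3, -2, 3:
  1·m_0 + 4·m_1 + 1·m_2 = 6(Δ_1 - Δ_0) = 24
  1·m_1 + 4·m_2 + 1·m_3 = 6(Δ_2 - Δ_1) = -30
  1·m_2 + 4·m_3 + 1·m_4 = 6(Δ_3 - Δ_2) = 30
Natural end conditions: m_0 = m_4 = 0.
Hence m_0 = 0, m_1 = 255/28, m_2 = -87/7, m_3 = 297/28, m_4 = 0.
On [1, 2], S(x) = 4 + 3/8·(x - 1) - 87/14·(x - 1)² + 215/56·(x - 1)³.
With (x - 1) = 1/4: S(5/4) = 13495/3584.

3.7653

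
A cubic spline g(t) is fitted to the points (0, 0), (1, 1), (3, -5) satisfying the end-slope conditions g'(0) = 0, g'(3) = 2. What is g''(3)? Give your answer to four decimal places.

Put M_i = g'' at the i-th knot. Here h = (1, 2) and Δ = (1, -3), so the interior equations h_(i-1)·M_(i-1) + 2(h_(i-1)+h_i)·M_i + h_i·M_(i+1) = 6(Δ_i − Δ_(i-1)) read
  1·M_0 + 6·M_1 + 2·M_2 = 6(Δ_1 - Δ_0) = -24
Clamped end conditions give two more equations: 2h_0·M_0 + h_0·M_1 = 6(Δ_0 - g'(0)) = 6 and h_1·M_1 + 2h_1·M_2 = 6(g'(3) - Δ_1) = 30.
Solving: M_0 = 23/3, M_1 = -28/3, M_2 = 73/6.

12.1667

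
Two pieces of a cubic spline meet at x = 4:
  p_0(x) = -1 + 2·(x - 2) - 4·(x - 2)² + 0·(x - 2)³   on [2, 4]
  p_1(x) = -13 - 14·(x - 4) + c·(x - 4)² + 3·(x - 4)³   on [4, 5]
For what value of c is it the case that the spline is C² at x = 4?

p_0''(x) = -8 + 0·(x - 2), so p_0''(4) = -8. On the right, p_1''(4) = 2c, so c = -4.

-4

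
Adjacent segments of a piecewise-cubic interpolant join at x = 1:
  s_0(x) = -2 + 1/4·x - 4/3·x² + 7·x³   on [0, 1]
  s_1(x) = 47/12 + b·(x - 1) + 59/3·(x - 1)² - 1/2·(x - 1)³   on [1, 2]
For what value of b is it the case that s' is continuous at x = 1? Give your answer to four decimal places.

18.5833

s_0'(x) = 1/4 - 8/3·x + 21·x², so s_0'(1) = 223/12. On the right, s_1'(1) = b, so b = 223/12.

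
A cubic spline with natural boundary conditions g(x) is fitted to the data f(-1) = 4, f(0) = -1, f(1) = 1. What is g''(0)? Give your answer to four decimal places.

10.5000

With M_i denoting the second derivative at x_i, h_i = 1, 1, and Δ_i = (y_(i+1) − y_i)/h_i = -5, 2:
  1·M_0 + 4·M_1 + 1·M_2 = 6(Δ_1 - Δ_0) = 42
Natural end conditions: M_0 = M_2 = 0.
Solving: M_0 = 0, M_1 = 21/2, M_2 = 0.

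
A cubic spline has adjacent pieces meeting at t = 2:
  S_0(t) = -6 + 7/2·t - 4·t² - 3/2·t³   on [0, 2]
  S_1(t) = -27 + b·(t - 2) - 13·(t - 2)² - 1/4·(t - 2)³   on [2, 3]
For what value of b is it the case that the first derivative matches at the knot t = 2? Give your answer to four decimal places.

S_0'(t) = 7/2 - 8·t - 9/2·t², so S_0'(2) = -61/2. On the right, S_1'(2) = b, so b = -61/2.

-30.5000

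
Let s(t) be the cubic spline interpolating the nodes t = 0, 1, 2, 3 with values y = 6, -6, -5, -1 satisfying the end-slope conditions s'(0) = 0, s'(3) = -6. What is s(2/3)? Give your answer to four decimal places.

-1.3778

Let σ_i = s''(x_i). Step sizes h_i = 1, 1, 1; slopes of the chords Δ_i = (y_(i+1) - y_i)/h_i = -12, 1, 4.
  1·σ_0 + 4·σ_1 + 1·σ_2 = 6(Δ_1 - Δ_0) = 78
  1·σ_1 + 4·σ_2 + 1·σ_3 = 6(Δ_2 - Δ_1) = 18
Clamped end conditions give two more equations: 2h_0·σ_0 + h_0·σ_1 = 6(Δ_0 - s'(0)) = -72 and h_2·σ_2 + 2h_2·σ_3 = 6(s'(3) - Δ_2) = -60.
Forward elimination and back-substitution give σ_0 = -258/5, σ_1 = 156/5, σ_2 = 24/5, σ_3 = -162/5.
On [0, 1], s(t) = 6 + 0·t - 129/5·t² + 69/5·t³.
With t = 2/3: s(2/3) = -62/45.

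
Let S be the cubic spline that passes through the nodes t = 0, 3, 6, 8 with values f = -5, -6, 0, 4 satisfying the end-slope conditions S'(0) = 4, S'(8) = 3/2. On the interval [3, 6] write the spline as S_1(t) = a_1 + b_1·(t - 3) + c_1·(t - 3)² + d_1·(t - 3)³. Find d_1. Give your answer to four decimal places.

-0.1974

Let m_i = S''(x_i). Step sizes h_i = 3, 3, 2; slopes of the chords Δ_i = (y_(i+1) - y_i)/h_i = -1/3, 2, 2.
  3·m_0 + 12·m_1 + 3·m_2 = 6(Δ_1 - Δ_0) = 14
  3·m_1 + 10·m_2 + 2·m_3 = 6(Δ_2 - Δ_1) = 0
Clamped end conditions give two more equations: 2h_0·m_0 + h_0·m_1 = 6(Δ_0 - S'(0)) = -26 and h_2·m_2 + 2h_2·m_3 = 6(S'(8) - Δ_2) = -3.
Solving: m_0 = -653/114, m_1 = 53/19, m_2 = -29/38, m_3 = -7/19.
On [3, 6], with S_1(t) = a_1 + b_1·(t - 3) + c_1·(t - 3)² + d_1·(t - 3)³: c_1 = m_1/2 = 53/38, d_1 = (m_2 - m_1)/(6h_1) = -15/76, b_1 = Δ_1 - h_1(2m_1 + m_2)/6 = -31/76.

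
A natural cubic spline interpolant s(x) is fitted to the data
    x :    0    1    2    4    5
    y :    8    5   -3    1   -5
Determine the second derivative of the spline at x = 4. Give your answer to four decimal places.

Write m_i for s''(x_i). With h_i = 1, 1, 2, 1 and divided differences Δ_i = -3, -8, 2, -6, the continuity of s' gives the tridiagonal system
  1·m_0 + 4·m_1 + 1·m_2 = 6(Δ_1 - Δ_0) = -30
  1·m_1 + 6·m_2 + 2·m_3 = 6(Δ_2 - Δ_1) = 60
  2·m_2 + 6·m_3 + 1·m_4 = 6(Δ_3 - Δ_2) = -48
Natural end conditions: m_0 = m_4 = 0.
Solving the tridiagonal system: m_0 = 0, m_1 = -708/61, m_2 = 1002/61, m_3 = -822/61, m_4 = 0.

-13.4754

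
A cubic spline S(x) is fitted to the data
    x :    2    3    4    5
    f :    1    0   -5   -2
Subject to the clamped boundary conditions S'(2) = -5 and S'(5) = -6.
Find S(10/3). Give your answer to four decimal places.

-1.8741

Write M_i for S''(x_i). With h_i = 1, 1, 1 and divided differences Δ_i = -1, -5, 3, the continuity of S' gives the tridiagonal system
  1·M_0 + 4·M_1 + 1·M_2 = 6(Δ_1 - Δ_0) = -24
  1·M_1 + 4·M_2 + 1·M_3 = 6(Δ_2 - Δ_1) = 48
Clamped end conditions give two more equations: 2h_0·M_0 + h_0·M_1 = 6(Δ_0 - S'(2)) = 24 and h_2·M_2 + 2h_2·M_3 = 6(S'(5) - Δ_2) = -54.
Forward elimination and back-substitution give M_0 = 314/15, M_1 = -268/15, M_2 = 398/15, M_3 = -604/15.
On [3, 4], S(x) = 0 - 52/15·(x - 3) - 134/15·(x - 3)² + 37/5·(x - 3)³.
With (x - 3) = 1/3: S(10/3) = -253/135.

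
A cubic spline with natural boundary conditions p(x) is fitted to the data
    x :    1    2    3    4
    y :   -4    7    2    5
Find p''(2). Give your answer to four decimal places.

-28.8000

Put M_i = p'' at the i-th knot. Here h = (1, 1, 1) and Δ = (11, -5, 3), so the interior equations h_(i-1)·M_(i-1) + 2(h_(i-1)+h_i)·M_i + h_i·M_(i+1) = 6(Δ_i − Δ_(i-1)) read
  1·M_0 + 4·M_1 + 1·M_2 = 6(Δ_1 - Δ_0) = -96
  1·M_1 + 4·M_2 + 1·M_3 = 6(Δ_2 - Δ_1) = 48
Natural end conditions: M_0 = M_3 = 0.
Forward elimination and back-substitution give M_0 = 0, M_1 = -144/5, M_2 = 96/5, M_3 = 0.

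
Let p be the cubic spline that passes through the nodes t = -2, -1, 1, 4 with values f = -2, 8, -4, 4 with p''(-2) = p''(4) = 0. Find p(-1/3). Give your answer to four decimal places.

6.9136

With M_i denoting the second derivative at x_i, h_i = 1, 2, 3, and Δ_i = (y_(i+1) − y_i)/h_i = 10, -6, 8/3:
  1·M_0 + 6·M_1 + 2·M_2 = 6(Δ_1 - Δ_0) = -96
  2·M_1 + 10·M_2 + 3·M_3 = 6(Δ_2 - Δ_1) = 52
Natural end conditions: M_0 = M_3 = 0.
Forward elimination and back-substitution give M_0 = 0, M_1 = -19, M_2 = 9, M_3 = 0.
On [-1, 1], p(t) = 8 + 11/3·(t + 1) - 19/2·(t + 1)² + 7/3·(t + 1)³.
With (t + 1) = 2/3: p(-1/3) = 560/81.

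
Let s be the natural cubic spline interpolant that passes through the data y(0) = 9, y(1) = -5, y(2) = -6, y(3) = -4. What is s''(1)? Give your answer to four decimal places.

Let m_i = s''(x_i). Step sizes h_i = 1, 1, 1; slopes of the chords Δ_i = (y_(i+1) - y_i)/h_i = -14, -1, 2.
  1·m_0 + 4·m_1 + 1·m_2 = 6(Δ_1 - Δ_0) = 78
  1·m_1 + 4·m_2 + 1·m_3 = 6(Δ_2 - Δ_1) = 18
Natural end conditions: m_0 = m_3 = 0.
Solving: m_0 = 0, m_1 = 98/5, m_2 = -2/5, m_3 = 0.

19.6000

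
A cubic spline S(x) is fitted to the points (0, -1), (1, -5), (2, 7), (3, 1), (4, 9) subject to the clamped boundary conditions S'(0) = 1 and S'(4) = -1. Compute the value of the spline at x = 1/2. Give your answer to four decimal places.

With M_i denoting the second derivative at x_i, h_i = 1, 1, 1, 1, and Δ_i = (y_(i+1) − y_i)/h_i = -4, 12, -6, 8:
  1·M_0 + 4·M_1 + 1·M_2 = 6(Δ_1 - Δ_0) = 96
  1·M_1 + 4·M_2 + 1·M_3 = 6(Δ_2 - Δ_1) = -108
  1·M_2 + 4·M_3 + 1·M_4 = 6(Δ_3 - Δ_2) = 84
Clamped end conditions give two more equations: 2h_0·M_0 + h_0·M_1 = 6(Δ_0 - S'(0)) = -30 and h_3·M_3 + 2h_3·M_4 = 6(S'(4) - Δ_3) = -54.
Forward elimination and back-substitution give M_0 = -38, M_1 = 46, M_2 = -50, M_3 = 46, M_4 = -50.
On [0, 1], S(x) = -1 + 1·x - 19·x² + 14·x³.
With x = 1/2: S(1/2) = -7/2.

-3.5000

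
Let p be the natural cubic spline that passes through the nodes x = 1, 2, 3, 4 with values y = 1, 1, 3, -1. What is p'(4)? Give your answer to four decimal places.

Put M_i = p'' at the i-th knot. Here h = (1, 1, 1) and Δ = (0, 2, -4), so the interior equations h_(i-1)·M_(i-1) + 2(h_(i-1)+h_i)·M_i + h_i·M_(i+1) = 6(Δ_i − Δ_(i-1)) read
  1·M_0 + 4·M_1 + 1·M_2 = 6(Δ_1 - Δ_0) = 12
  1·M_1 + 4·M_2 + 1·M_3 = 6(Δ_2 - Δ_1) = -36
Natural end conditions: M_0 = M_3 = 0.
Solving the tridiagonal system: M_0 = 0, M_1 = 28/5, M_2 = -52/5, M_3 = 0.
On [3, 4], p'(x) = b_2 + 2c_2·(x - 3) + 3d_2·(x - 3)² with b_2 = Δ_2 - h_2(2M_2 + M_3)/6 = -8/15, c_2 = M_2/2 = -26/5, d_2 = (M_3 - M_2)/(6h_2) = 26/15. So p'(4) = -86/15.

-5.7333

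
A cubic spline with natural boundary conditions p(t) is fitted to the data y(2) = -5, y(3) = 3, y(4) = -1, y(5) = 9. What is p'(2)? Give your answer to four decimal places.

12.1333

Put M_i = p'' at the i-th knot. Here h = (1, 1, 1) and Δ = (8, -4, 10), so the interior equations h_(i-1)·M_(i-1) + 2(h_(i-1)+h_i)·M_i + h_i·M_(i+1) = 6(Δ_i − Δ_(i-1)) read
  1·M_0 + 4·M_1 + 1·M_2 = 6(Δ_1 - Δ_0) = -72
  1·M_1 + 4·M_2 + 1·M_3 = 6(Δ_2 - Δ_1) = 84
Natural end conditions: M_0 = M_3 = 0.
Solving the tridiagonal system: M_0 = 0, M_1 = -124/5, M_2 = 136/5, M_3 = 0.
On [2, 3], p'(t) = b_0 + 2c_0·(t - 2) + 3d_0·(t - 2)² with b_0 = Δ_0 - h_0(2M_0 + M_1)/6 = 182/15, c_0 = M_0/2 = 0, d_0 = (M_1 - M_0)/(6h_0) = -62/15. So p'(2) = 182/15.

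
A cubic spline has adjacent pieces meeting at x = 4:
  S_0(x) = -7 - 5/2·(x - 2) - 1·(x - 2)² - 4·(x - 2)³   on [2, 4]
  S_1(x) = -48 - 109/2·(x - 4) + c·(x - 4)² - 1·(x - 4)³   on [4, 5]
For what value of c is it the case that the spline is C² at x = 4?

S_0''(x) = -2 - 24·(x - 2), so S_0''(4) = -50. On the right, S_1''(4) = 2c, so c = -25.

-25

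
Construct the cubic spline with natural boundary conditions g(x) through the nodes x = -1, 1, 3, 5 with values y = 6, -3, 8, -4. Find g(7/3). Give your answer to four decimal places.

Write M_i for g''(x_i). With h_i = 2, 2, 2 and divided differences Δ_i = -9/2, 11/2, -6, the continuity of g' gives the tridiagonal system
  2·M_0 + 8·M_1 + 2·M_2 = 6(Δ_1 - Δ_0) = 60
  2·M_1 + 8·M_2 + 2·M_3 = 6(Δ_2 - Δ_1) = -69
Natural end conditions: M_0 = M_3 = 0.
Solving: M_0 = 0, M_1 = 103/10, M_2 = -56/5, M_3 = 0.
On [1, 3], g(x) = -3 + 71/30·(x - 1) + 103/20·(x - 1)² - 43/24·(x - 1)³.
With (x - 1) = 4/3: g(7/3) = 2051/405.

5.0642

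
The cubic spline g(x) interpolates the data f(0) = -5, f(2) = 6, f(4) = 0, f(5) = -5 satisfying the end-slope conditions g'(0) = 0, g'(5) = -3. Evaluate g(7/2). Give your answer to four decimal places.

With m_i denoting the second derivative at x_i, h_i = 2, 2, 1, and Δ_i = (y_(i+1) − y_i)/h_i = 11/2, -3, -5:
  2·m_0 + 8·m_1 + 2·m_2 = 6(Δ_1 - Δ_0) = -51
  2·m_1 + 6·m_2 + 1·m_3 = 6(Δ_2 - Δ_1) = -12
Clamped end conditions give two more equations: 2h_0·m_0 + h_0·m_1 = 6(Δ_0 - g'(0)) = 33 and h_2·m_2 + 2h_2·m_3 = 6(g'(5) - Δ_2) = 12.
Solving: m_0 = 603/46, m_1 = -447/46, m_2 = 6/23, m_3 = 135/23.
On [2, 4], g(x) = 6 + 78/23·(x - 2) - 447/92·(x - 2)² + 153/184·(x - 2)³.
With (x - 2) = 3/2: g(7/2) = 4359/1472.

2.9613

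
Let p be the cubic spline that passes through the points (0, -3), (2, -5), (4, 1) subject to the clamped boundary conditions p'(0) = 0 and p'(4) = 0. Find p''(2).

With m_i denoting the second derivative at x_i, h_i = 2, 2, and Δ_i = (y_(i+1) − y_i)/h_i = -1, 3:
  2·m_0 + 8·m_1 + 2·m_2 = 6(Δ_1 - Δ_0) = 24
Clamped end conditions give two more equations: 2h_0·m_0 + h_0·m_1 = 6(Δ_0 - p'(0)) = -6 and h_1·m_1 + 2h_1·m_2 = 6(p'(4) - Δ_1) = -18.
Solving the tridiagonal system: m_0 = -9/2, m_1 = 6, m_2 = -15/2.

6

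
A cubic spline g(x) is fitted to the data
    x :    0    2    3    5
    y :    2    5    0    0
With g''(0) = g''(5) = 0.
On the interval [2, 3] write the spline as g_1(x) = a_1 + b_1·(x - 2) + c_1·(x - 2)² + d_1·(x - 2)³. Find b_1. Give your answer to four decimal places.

Let m_i = g''(x_i). Step sizes h_i = 2, 1, 2; slopes of the chords Δ_i = (y_(i+1) - y_i)/h_i = 3/2, -5, 0.
  2·m_0 + 6·m_1 + 1·m_2 = 6(Δ_1 - Δ_0) = -39
  1·m_1 + 6·m_2 + 2·m_3 = 6(Δ_2 - Δ_1) = 30
Natural end conditions: m_0 = m_3 = 0.
Forward elimination and back-substitution give m_0 = 0, m_1 = -264/35, m_2 = 219/35, m_3 = 0.
On [2, 3], with g_1(x) = a_1 + b_1·(x - 2) + c_1·(x - 2)² + d_1·(x - 2)³: c_1 = m_1/2 = -132/35, d_1 = (m_2 - m_1)/(6h_1) = 23/10, b_1 = Δ_1 - h_1(2m_1 + m_2)/6 = -247/70.

-3.5286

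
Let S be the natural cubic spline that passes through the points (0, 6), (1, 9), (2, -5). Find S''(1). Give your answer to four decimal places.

Put M_i = S'' at the i-th knot. Here h = (1, 1) and Δ = (3, -14), so the interior equations h_(i-1)·M_(i-1) + 2(h_(i-1)+h_i)·M_i + h_i·M_(i+1) = 6(Δ_i − Δ_(i-1)) read
  1·M_0 + 4·M_1 + 1·M_2 = 6(Δ_1 - Δ_0) = -102
Natural end conditions: M_0 = M_2 = 0.
Forward elimination and back-substitution give M_0 = 0, M_1 = -51/2, M_2 = 0.

-25.5000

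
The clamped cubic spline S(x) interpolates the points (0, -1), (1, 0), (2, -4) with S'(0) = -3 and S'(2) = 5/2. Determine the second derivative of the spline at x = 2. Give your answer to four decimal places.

Put m_i = S'' at the i-th knot. Here h = (1, 1) and Δ = (1, -4), so the interior equations h_(i-1)·m_(i-1) + 2(h_(i-1)+h_i)·m_i + h_i·m_(i+1) = 6(Δ_i − Δ_(i-1)) read
  1·m_0 + 4·m_1 + 1·m_2 = 6(Δ_1 - Δ_0) = -30
Clamped end conditions give two more equations: 2h_0·m_0 + h_0·m_1 = 6(Δ_0 - S'(0)) = 24 and h_1·m_1 + 2h_1·m_2 = 6(S'(2) - Δ_1) = 39.
Hence m_0 = 89/4, m_1 = -41/2, m_2 = 119/4.

29.7500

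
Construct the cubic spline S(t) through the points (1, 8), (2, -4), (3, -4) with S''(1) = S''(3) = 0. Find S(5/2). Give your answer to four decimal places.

With m_i denoting the second derivative at x_i, h_i = 1, 1, and Δ_i = (y_(i+1) − y_i)/h_i = -12, 0:
  1·m_0 + 4·m_1 + 1·m_2 = 6(Δ_1 - Δ_0) = 72
Natural end conditions: m_0 = m_2 = 0.
Forward elimination and back-substitution give m_0 = 0, m_1 = 18, m_2 = 0.
On [2, 3], S(t) = -4 - 6·(t - 2) + 9·(t - 2)² - 3·(t - 2)³.
With (t - 2) = 1/2: S(5/2) = -41/8.

-5.1250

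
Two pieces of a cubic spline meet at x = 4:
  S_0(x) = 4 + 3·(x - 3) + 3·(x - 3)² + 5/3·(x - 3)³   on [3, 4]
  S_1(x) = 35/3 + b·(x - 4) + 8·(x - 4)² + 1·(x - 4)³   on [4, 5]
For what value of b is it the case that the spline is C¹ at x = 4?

14

S_0'(x) = 3 + 6·(x - 3) + 5·(x - 3)², so S_0'(4) = 14. On the right, S_1'(4) = b, so b = 14.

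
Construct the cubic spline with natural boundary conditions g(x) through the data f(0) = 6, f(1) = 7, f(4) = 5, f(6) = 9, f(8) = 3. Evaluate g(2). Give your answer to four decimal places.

With σ_i denoting the second derivative at x_i, h_i = 1, 3, 2, 2, and Δ_i = (y_(i+1) − y_i)/h_i = 1, -2/3, 2, -3:
  1·σ_0 + 8·σ_1 + 3·σ_2 = 6(Δ_1 - Δ_0) = -10
  3·σ_1 + 10·σ_2 + 2·σ_3 = 6(Δ_2 - Δ_1) = 16
  2·σ_2 + 8·σ_3 + 2·σ_4 = 6(Δ_3 - Δ_2) = -30
Natural end conditions: σ_0 = σ_4 = 0.
Solving: σ_0 = 0, σ_1 = -331/134, σ_2 = 218/67, σ_3 = -1223/268, σ_4 = 0.
On [1, 4], g(x) = 7 + 71/402·(x - 1) - 331/268·(x - 1)² + 767/2412·(x - 1)³.
With (x - 1) = 1: g(2) = 7549/1206.

6.2595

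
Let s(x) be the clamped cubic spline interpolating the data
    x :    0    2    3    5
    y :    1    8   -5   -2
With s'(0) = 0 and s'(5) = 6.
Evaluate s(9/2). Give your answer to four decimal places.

-5.1582

Write σ_i for s''(x_i). With h_i = 2, 1, 2 and divided differences Δ_i = 7/2, -13, 3/2, the continuity of s' gives the tridiagonal system
  2·σ_0 + 6·σ_1 + 1·σ_2 = 6(Δ_1 - Δ_0) = -99
  1·σ_1 + 6·σ_2 + 2·σ_3 = 6(Δ_2 - Δ_1) = 87
Clamped end conditions give two more equations: 2h_0·σ_0 + h_0·σ_1 = 6(Δ_0 - s'(0)) = 21 and h_2·σ_2 + 2h_2·σ_3 = 6(s'(5) - Δ_2) = 27.
Hence σ_0 = 291/16, σ_1 = -207/8, σ_2 = 159/8, σ_3 = -51/16.
On [3, 5], s(x) = -5 - 171/16·(x - 3) + 159/16·(x - 3)² - 123/64·(x - 3)³.
With (x - 3) = 3/2: s(9/2) = -2641/512.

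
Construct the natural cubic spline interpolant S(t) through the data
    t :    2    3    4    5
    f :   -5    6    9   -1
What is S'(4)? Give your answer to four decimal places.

Put M_i = S'' at the i-th knot. Here h = (1, 1, 1) and Δ = (11, 3, -10), so the interior equations h_(i-1)·M_(i-1) + 2(h_(i-1)+h_i)·M_i + h_i·M_(i+1) = 6(Δ_i − Δ_(i-1)) read
  1·M_0 + 4·M_1 + 1·M_2 = 6(Δ_1 - Δ_0) = -48
  1·M_1 + 4·M_2 + 1·M_3 = 6(Δ_2 - Δ_1) = -78
Natural end conditions: M_0 = M_3 = 0.
Hence M_0 = 0, M_1 = -38/5, M_2 = -88/5, M_3 = 0.
On [4, 5], S'(t) = b_2 + 2c_2·(t - 4) + 3d_2·(t - 4)² with b_2 = Δ_2 - h_2(2M_2 + M_3)/6 = -62/15, c_2 = M_2/2 = -44/5, d_2 = (M_3 - M_2)/(6h_2) = 44/15. So S'(4) = -62/15.

-4.1333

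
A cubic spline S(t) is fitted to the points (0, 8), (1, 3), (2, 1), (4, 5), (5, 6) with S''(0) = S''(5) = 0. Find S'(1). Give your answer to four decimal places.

Put σ_i = S'' at the i-th knot. Here h = (1, 1, 2, 1) and Δ = (-5, -2, 2, 1), so the interior equations h_(i-1)·σ_(i-1) + 2(h_(i-1)+h_i)·σ_i + h_i·σ_(i+1) = 6(Δ_i − Δ_(i-1)) read
  1·σ_0 + 4·σ_1 + 1·σ_2 = 6(Δ_1 - Δ_0) = 18
  1·σ_1 + 6·σ_2 + 2·σ_3 = 6(Δ_2 - Δ_1) = 24
  2·σ_2 + 6·σ_3 + 1·σ_4 = 6(Δ_3 - Δ_2) = -6
Natural end conditions: σ_0 = σ_4 = 0.
Solving: σ_0 = 0, σ_1 = 210/61, σ_2 = 258/61, σ_3 = -147/61, σ_4 = 0.
On [1, 2], S'(t) = b_1 + 2c_1·(t - 1) + 3d_1·(t - 1)² with b_1 = Δ_1 - h_1(2σ_1 + σ_2)/6 = -235/61, c_1 = σ_1/2 = 105/61, d_1 = (σ_2 - σ_1)/(6h_1) = 8/61. So S'(1) = -235/61.

-3.8525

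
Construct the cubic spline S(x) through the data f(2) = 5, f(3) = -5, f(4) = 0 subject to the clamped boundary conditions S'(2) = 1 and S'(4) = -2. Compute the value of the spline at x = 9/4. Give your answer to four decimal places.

With m_i denoting the second derivative at x_i, h_i = 1, 1, and Δ_i = (y_(i+1) − y_i)/h_i = -10, 5:
  1·m_0 + 4·m_1 + 1·m_2 = 6(Δ_1 - Δ_0) = 90
Clamped end conditions give two more equations: 2h_0·m_0 + h_0·m_1 = 6(Δ_0 - S'(2)) = -66 and h_1·m_1 + 2h_1·m_2 = 6(S'(4) - Δ_1) = -42.
Solving: m_0 = -57, m_1 = 48, m_2 = -45.
On [2, 3], S(x) = 5 + 1·(x - 2) - 57/2·(x - 2)² + 35/2·(x - 2)³.
With (x - 2) = 1/4: S(9/4) = 479/128.

3.7422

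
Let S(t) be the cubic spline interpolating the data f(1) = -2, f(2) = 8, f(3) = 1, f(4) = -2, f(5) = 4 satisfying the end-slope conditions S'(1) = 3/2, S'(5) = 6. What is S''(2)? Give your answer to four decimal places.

Put M_i = S'' at the i-th knot. Here h = (1, 1, 1, 1) and Δ = (10, -7, -3, 6), so the interior equations h_(i-1)·M_(i-1) + 2(h_(i-1)+h_i)·M_i + h_i·M_(i+1) = 6(Δ_i − Δ_(i-1)) read
  1·M_0 + 4·M_1 + 1·M_2 = 6(Δ_1 - Δ_0) = -102
  1·M_1 + 4·M_2 + 1·M_3 = 6(Δ_2 - Δ_1) = 24
  1·M_2 + 4·M_3 + 1·M_4 = 6(Δ_3 - Δ_2) = 54
Clamped end conditions give two more equations: 2h_0·M_0 + h_0·M_1 = 6(Δ_0 - S'(1)) = 51 and h_3·M_3 + 2h_3·M_4 = 6(S'(5) - Δ_3) = 0.
Hence M_0 = 2553/56, M_1 = -1125/28, M_2 = 105/8, M_3 = 327/28, M_4 = -327/56.

-40.1786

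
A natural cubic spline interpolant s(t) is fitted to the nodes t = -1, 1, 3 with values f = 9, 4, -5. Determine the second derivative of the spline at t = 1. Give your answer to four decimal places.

Put M_i = s'' at the i-th knot. Here h = (2, 2) and Δ = (-5/2, -9/2), so the interior equations h_(i-1)·M_(i-1) + 2(h_(i-1)+h_i)·M_i + h_i·M_(i+1) = 6(Δ_i − Δ_(i-1)) read
  2·M_0 + 8·M_1 + 2·M_2 = 6(Δ_1 - Δ_0) = -12
Natural end conditions: M_0 = M_2 = 0.
Forward elimination and back-substitution give M_0 = 0, M_1 = -3/2, M_2 = 0.

-1.5000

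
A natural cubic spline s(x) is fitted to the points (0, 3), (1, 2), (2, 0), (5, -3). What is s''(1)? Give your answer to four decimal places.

-1.7419

Let σ_i = s''(x_i). Step sizes h_i = 1, 1, 3; slopes of the chords Δ_i = (y_(i+1) - y_i)/h_i = -1, -2, -1.
  1·σ_0 + 4·σ_1 + 1·σ_2 = 6(Δ_1 - Δ_0) = -6
  1·σ_1 + 8·σ_2 + 3·σ_3 = 6(Δ_2 - Δ_1) = 6
Natural end conditions: σ_0 = σ_3 = 0.
Forward elimination and back-substitution give σ_0 = 0, σ_1 = -54/31, σ_2 = 30/31, σ_3 = 0.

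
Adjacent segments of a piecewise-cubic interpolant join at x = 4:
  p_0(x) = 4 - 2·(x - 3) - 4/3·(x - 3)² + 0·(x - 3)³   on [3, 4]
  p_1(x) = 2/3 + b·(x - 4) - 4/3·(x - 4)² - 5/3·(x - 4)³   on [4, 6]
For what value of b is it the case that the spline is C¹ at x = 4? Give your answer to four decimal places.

p_0'(x) = -2 - 8/3·(x - 3) + 0·(x - 3)², so p_0'(4) = -14/3. On the right, p_1'(4) = b, so b = -14/3.

-4.6667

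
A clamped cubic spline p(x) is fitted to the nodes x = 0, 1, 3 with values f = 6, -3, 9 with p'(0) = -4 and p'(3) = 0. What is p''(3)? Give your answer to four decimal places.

-22.6667

With σ_i denoting the second derivative at x_i, h_i = 1, 2, and Δ_i = (y_(i+1) − y_i)/h_i = -9, 6:
  1·σ_0 + 6·σ_1 + 2·σ_2 = 6(Δ_1 - Δ_0) = 90
Clamped end conditions give two more equations: 2h_0·σ_0 + h_0·σ_1 = 6(Δ_0 - p'(0)) = -30 and h_1·σ_1 + 2h_1·σ_2 = 6(p'(3) - Δ_1) = -36.
Forward elimination and back-substitution give σ_0 = -86/3, σ_1 = 82/3, σ_2 = -68/3.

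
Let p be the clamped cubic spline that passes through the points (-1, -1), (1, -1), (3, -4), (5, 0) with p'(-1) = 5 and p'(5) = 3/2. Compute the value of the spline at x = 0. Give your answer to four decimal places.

0.8833

Put σ_i = p'' at the i-th knot. Here h = (2, 2, 2) and Δ = (0, -3/2, 2), so the interior equations h_(i-1)·σ_(i-1) + 2(h_(i-1)+h_i)·σ_i + h_i·σ_(i+1) = 6(Δ_i − Δ_(i-1)) read
  2·σ_0 + 8·σ_1 + 2·σ_2 = 6(Δ_1 - Δ_0) = -9
  2·σ_1 + 8·σ_2 + 2·σ_3 = 6(Δ_2 - Δ_1) = 21
Clamped end conditions give two more equations: 2h_0·σ_0 + h_0·σ_1 = 6(Δ_0 - p'(-1)) = -30 and h_2·σ_2 + 2h_2·σ_3 = 6(p'(5) - Δ_2) = -3.
Solving: σ_0 = -112/15, σ_1 = -1/15, σ_2 = 97/30, σ_3 = -71/30.
On [-1, 1], p(x) = -1 + 5·(x + 1) - 56/15·(x + 1)² + 37/60·(x + 1)³.
With (x + 1) = 1: p(0) = 53/60.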